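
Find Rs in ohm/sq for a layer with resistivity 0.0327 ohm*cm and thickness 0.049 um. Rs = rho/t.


Step 1: Convert thickness to cm: t = 0.049 um = 4.9000e-06 cm
Step 2: Rs = rho / t = 0.0327 / 4.9000e-06
Step 3: Rs = 6673.5 ohm/sq

6673.5


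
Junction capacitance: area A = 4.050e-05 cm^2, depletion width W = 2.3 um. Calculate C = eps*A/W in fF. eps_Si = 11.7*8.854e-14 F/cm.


Step 1: eps_Si = 11.7 * 8.854e-14 = 1.035918e-12 F/cm
Step 2: W in cm = 2.3 * 1e-4 = 2.30e-04 cm
Step 3: C = 1.035918e-12 * 4.050e-05 / 2.30e-04 = 1.824116e-13 F
Step 4: C = 182.41 fF

182.41


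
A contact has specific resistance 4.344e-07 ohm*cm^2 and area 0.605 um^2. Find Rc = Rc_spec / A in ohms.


Step 1: Convert area to cm^2: 0.605 um^2 = 6.0500e-09 cm^2
Step 2: Rc = Rc_spec / A = 4.344e-07 / 6.0500e-09
Step 3: Rc = 7.18e+01 ohms

7.18e+01


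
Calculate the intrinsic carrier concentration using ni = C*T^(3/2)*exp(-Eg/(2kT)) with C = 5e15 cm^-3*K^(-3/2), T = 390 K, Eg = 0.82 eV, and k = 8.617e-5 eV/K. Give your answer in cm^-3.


Step 1: Compute kT = 8.617e-5 * 390 = 0.0336063 eV
Step 2: Exponent = -Eg/(2kT) = -0.82/(2*0.0336063) = -12.20009
Step 3: T^(3/2) = 390^1.5 = 7701.88
Step 4: ni = 5e15 * 7701.88 * exp(-12.20009) = 1.94e+14 cm^-3

1.94e+14


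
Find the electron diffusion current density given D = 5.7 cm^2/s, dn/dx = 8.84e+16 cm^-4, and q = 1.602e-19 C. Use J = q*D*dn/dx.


Step 1: J = q * D * (dn/dx)
Step 2: J = 1.602e-19 * 5.7 * 8.84e+16
Step 3: J = 8.07e-02 A/cm^2

8.07e-02


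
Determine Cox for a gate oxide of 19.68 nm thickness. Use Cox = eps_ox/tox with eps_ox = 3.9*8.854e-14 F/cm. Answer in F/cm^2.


Step 1: eps_ox = 3.9 * 8.854e-14 = 3.45306e-13 F/cm
Step 2: tox in cm = 19.68 nm * 1e-7 = 1.9680e-06 cm
Step 3: Cox = 3.45306e-13 / 1.9680e-06 = 1.75e-07 F/cm^2

1.75e-07


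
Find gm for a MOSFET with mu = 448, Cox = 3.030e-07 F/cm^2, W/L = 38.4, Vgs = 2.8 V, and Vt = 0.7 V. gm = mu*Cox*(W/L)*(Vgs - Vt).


Step 1: Vov = Vgs - Vt = 2.8 - 0.7 = 2.1 V
Step 2: gm = mu * Cox * (W/L) * Vov
Step 3: gm = 448 * 3.030e-07 * 38.4 * 2.1 = 1.09e-02 S

1.09e-02


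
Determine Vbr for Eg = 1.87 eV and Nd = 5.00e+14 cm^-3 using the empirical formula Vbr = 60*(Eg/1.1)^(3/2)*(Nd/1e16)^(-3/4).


Step 1: Eg/1.1 = 1.87/1.1 = 1.700000
Step 2: (Eg/1.1)^1.5 = 1.700000^1.5 = 2.216529
Step 3: (Nd/1e16)^(-0.75) = (0.05)^(-0.75) = 9.457416
Step 4: Vbr = 60 * 2.216529 * 9.457416 = 1257.8 V

1257.8


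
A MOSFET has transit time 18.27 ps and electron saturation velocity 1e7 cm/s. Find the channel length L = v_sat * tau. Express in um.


Step 1: tau in seconds = 18.27 ps * 1e-12 = 1.8270e-11 s
Step 2: L = v_sat * tau = 1e7 * 1.8270e-11 = 1.8270e-04 cm
Step 3: L in um = 1.8270e-04 * 1e4 = 1.827 um

1.827


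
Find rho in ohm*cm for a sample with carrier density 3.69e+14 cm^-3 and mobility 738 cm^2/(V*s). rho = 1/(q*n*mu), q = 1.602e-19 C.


Step 1: sigma = q * n * mu = 1.602e-19 * 3.69e+14 * 738 = 4.36260e-02 S/cm
Step 2: rho = 1 / sigma = 1 / 4.36260e-02 = 22.92 ohm*cm

22.92


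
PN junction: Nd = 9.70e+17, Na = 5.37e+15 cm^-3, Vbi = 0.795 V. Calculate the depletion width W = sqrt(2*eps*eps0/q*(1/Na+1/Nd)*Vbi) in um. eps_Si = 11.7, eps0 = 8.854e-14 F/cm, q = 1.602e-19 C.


Step 1: 1/Na + 1/Nd = 1/5.37e+15 + 1/9.70e+17 = 1.87251e-16
Step 2: 2*eps*eps0/q = 2*11.7*8.854e-14/1.602e-19 = 1.293281e+07
Step 3: W^2 = 1.293281e+07 * 1.87251e-16 * 0.795 = 1.92524e-09
Step 4: W = sqrt(1.92524e-09) = 4.388e-05 cm = 0.4388 um

0.4388


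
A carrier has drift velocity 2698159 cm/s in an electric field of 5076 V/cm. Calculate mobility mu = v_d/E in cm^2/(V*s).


Step 1: mu = v_d / E
Step 2: mu = 2698159 / 5076
Step 3: mu = 531.55 cm^2/(V*s)

531.55


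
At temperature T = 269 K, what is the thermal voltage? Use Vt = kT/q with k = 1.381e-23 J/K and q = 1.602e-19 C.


Step 1: kT = 1.381e-23 * 269 = 3.71489e-21 J
Step 2: Vt = kT/q = 3.71489e-21 / 1.602e-19
Step 3: Vt = 0.02319 V

0.02319


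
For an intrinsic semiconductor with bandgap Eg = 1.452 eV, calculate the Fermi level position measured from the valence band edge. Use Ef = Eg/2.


Step 1: For an intrinsic semiconductor, the Fermi level sits at midgap.
Step 2: Ef = Eg / 2 = 1.452 / 2 = 0.726 eV

0.726


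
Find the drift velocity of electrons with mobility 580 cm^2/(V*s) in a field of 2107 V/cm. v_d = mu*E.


Step 1: v_d = mu * E
Step 2: v_d = 580 * 2107 = 1222060
Step 3: v_d = 1.22e+06 cm/s

1.22e+06


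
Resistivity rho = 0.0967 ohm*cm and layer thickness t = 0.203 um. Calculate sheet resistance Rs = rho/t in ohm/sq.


Step 1: Convert thickness to cm: t = 0.203 um = 2.0300e-05 cm
Step 2: Rs = rho / t = 0.0967 / 2.0300e-05
Step 3: Rs = 4763.5 ohm/sq

4763.5


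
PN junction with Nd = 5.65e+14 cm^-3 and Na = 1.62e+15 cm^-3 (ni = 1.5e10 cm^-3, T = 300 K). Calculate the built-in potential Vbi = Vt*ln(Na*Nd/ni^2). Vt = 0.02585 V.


Step 1: Compute Na*Nd/ni^2 = 1.62e+15 * 5.65e+14 / (1.5e10)^2 = 4.0680e+09
Step 2: ln(4.0680e+09) = 22.1264
Step 3: Vbi = 0.02585 * 22.1264 = 0.572 V

0.572


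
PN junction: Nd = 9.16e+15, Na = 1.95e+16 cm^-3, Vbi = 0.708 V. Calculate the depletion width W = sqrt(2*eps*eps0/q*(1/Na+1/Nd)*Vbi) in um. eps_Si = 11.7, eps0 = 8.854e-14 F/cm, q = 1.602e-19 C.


Step 1: 1/Na + 1/Nd = 1/1.95e+16 + 1/9.16e+15 = 1.60452e-16
Step 2: 2*eps*eps0/q = 2*11.7*8.854e-14/1.602e-19 = 1.293281e+07
Step 3: W^2 = 1.293281e+07 * 1.60452e-16 * 0.708 = 1.46917e-09
Step 4: W = sqrt(1.46917e-09) = 3.833e-05 cm = 0.3833 um

0.3833


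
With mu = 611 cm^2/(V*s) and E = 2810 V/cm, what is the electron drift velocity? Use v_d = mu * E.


Step 1: v_d = mu * E
Step 2: v_d = 611 * 2810 = 1716910
Step 3: v_d = 1.72e+06 cm/s

1.72e+06


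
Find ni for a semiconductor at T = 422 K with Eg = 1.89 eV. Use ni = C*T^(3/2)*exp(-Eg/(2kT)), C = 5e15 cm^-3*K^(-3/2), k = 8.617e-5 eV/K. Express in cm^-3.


Step 1: Compute kT = 8.617e-5 * 422 = 0.03636374 eV
Step 2: Exponent = -Eg/(2kT) = -1.89/(2*0.03636374) = -25.98743
Step 3: T^(3/2) = 422^1.5 = 8668.99
Step 4: ni = 5e15 * 8668.99 * exp(-25.98743) = 2.24e+08 cm^-3

2.24e+08


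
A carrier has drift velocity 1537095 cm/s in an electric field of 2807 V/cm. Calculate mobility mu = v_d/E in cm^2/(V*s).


Step 1: mu = v_d / E
Step 2: mu = 1537095 / 2807
Step 3: mu = 547.59 cm^2/(V*s)

547.59


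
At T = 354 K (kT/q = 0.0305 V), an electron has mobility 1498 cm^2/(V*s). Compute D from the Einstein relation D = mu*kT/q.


Step 1: D = mu * (kT/q)
Step 2: D = 1498 * 0.0305
Step 3: D = 45.69 cm^2/s

45.69


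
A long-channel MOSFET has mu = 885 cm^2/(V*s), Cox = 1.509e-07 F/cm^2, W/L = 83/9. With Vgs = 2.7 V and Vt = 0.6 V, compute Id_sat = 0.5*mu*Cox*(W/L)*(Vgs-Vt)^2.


Step 1: Overdrive voltage Vov = Vgs - Vt = 2.7 - 0.6 = 2.1 V
Step 2: W/L = 83/9 = 9.22222
Step 3: Id = 0.5 * 885 * 1.509e-07 * 9.22222 * 2.1^2
Step 4: Id = 2.72e-03 A

2.72e-03


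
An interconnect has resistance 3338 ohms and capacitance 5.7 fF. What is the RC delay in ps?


Step 1: tau = R * C
Step 2: tau = 3338 * 5.7 fF = 3338 * 5.7e-15 F
Step 3: tau = 1.90266e-11 s = 19.0266 ps

19.0266


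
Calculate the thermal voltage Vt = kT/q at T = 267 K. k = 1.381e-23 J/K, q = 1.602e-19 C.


Step 1: kT = 1.381e-23 * 267 = 3.68727e-21 J
Step 2: Vt = kT/q = 3.68727e-21 / 1.602e-19
Step 3: Vt = 0.02302 V

0.02302


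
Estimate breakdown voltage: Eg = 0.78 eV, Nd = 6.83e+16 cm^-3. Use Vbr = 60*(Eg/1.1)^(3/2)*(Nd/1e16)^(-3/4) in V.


Step 1: Eg/1.1 = 0.78/1.1 = 0.709091
Step 2: (Eg/1.1)^1.5 = 0.709091^1.5 = 0.597108
Step 3: (Nd/1e16)^(-0.75) = (6.83)^(-0.75) = 0.236692
Step 4: Vbr = 60 * 0.597108 * 0.236692 = 8.5 V

8.5


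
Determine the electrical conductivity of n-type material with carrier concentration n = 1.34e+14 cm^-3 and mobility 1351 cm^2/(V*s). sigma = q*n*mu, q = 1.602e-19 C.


Step 1: sigma = q * n * mu
Step 2: sigma = 1.602e-19 * 1.34e+14 * 1351
Step 3: sigma = 2.900e-02 S/cm

2.900e-02


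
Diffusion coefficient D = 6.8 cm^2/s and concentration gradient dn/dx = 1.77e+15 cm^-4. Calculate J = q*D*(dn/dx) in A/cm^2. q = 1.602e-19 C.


Step 1: J = q * D * (dn/dx)
Step 2: J = 1.602e-19 * 6.8 * 1.77e+15
Step 3: J = 1.93e-03 A/cm^2

1.93e-03


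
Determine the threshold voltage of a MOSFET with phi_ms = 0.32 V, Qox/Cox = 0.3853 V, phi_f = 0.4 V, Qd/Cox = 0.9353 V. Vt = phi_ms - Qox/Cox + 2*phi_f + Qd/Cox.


Step 1: Vt = phi_ms - Qox/Cox + 2*phi_f + Qd/Cox
Step 2: Vt = 0.32 - 0.3853 + 2*0.4 + 0.9353
Step 3: Vt = 0.32 - 0.3853 + 0.8 + 0.9353
Step 4: Vt = 1.67 V

1.67


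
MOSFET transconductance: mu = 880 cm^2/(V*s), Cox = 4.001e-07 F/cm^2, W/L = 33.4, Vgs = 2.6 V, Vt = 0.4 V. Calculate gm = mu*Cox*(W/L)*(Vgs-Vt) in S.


Step 1: Vov = Vgs - Vt = 2.6 - 0.4 = 2.2 V
Step 2: gm = mu * Cox * (W/L) * Vov
Step 3: gm = 880 * 4.001e-07 * 33.4 * 2.2 = 2.59e-02 S

2.59e-02


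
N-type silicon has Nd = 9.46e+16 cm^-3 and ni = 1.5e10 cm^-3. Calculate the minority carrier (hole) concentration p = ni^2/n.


Step 1: Since Nd >> ni, n ≈ Nd = 9.46e+16 cm^-3
Step 2: p = ni^2 / n = (1.5e10)^2 / 9.46e+16
Step 3: p = 2.25e20 / 9.46e+16 = 2.38e+03 cm^-3

2.38e+03


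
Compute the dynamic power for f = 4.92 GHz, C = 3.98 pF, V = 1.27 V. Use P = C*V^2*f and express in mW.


Step 1: V^2 = 1.27^2 = 1.6129 V^2
Step 2: P = C*V^2*f = 3.98e-12 F * 1.6129 * 4.92e9 Hz
Step 3: P = 3.158316264e-02 W
Step 4: P = 31.583 mW

31.583


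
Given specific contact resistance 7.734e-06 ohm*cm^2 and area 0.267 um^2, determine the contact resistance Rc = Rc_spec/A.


Step 1: Convert area to cm^2: 0.267 um^2 = 2.6700e-09 cm^2
Step 2: Rc = Rc_spec / A = 7.734e-06 / 2.6700e-09
Step 3: Rc = 2.90e+03 ohms

2.90e+03


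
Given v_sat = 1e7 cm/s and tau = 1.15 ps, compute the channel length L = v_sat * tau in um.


Step 1: tau in seconds = 1.15 ps * 1e-12 = 1.1500e-12 s
Step 2: L = v_sat * tau = 1e7 * 1.1500e-12 = 1.1500e-05 cm
Step 3: L in um = 1.1500e-05 * 1e4 = 0.115 um

0.115


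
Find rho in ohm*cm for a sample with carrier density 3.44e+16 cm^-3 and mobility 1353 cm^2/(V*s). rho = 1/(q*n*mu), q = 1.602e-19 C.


Step 1: sigma = q * n * mu = 1.602e-19 * 3.44e+16 * 1353 = 7.45622e+00 S/cm
Step 2: rho = 1 / sigma = 1 / 7.45622e+00 = 0.1341 ohm*cm

0.1341


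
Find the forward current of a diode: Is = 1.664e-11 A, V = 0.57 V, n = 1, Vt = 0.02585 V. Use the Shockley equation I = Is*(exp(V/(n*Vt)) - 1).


Step 1: V/(n*Vt) = 0.57/(1*0.02585) = 22.0503
Step 2: exp(22.0503) = 3.7698e+09
Step 3: I = 1.664e-11 * (3.7698e+09 - 1) = 6.27e-02 A

6.27e-02


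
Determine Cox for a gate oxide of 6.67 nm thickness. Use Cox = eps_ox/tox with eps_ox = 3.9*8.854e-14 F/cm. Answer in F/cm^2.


Step 1: eps_ox = 3.9 * 8.854e-14 = 3.45306e-13 F/cm
Step 2: tox in cm = 6.67 nm * 1e-7 = 6.6700e-07 cm
Step 3: Cox = 3.45306e-13 / 6.6700e-07 = 5.18e-07 F/cm^2

5.18e-07


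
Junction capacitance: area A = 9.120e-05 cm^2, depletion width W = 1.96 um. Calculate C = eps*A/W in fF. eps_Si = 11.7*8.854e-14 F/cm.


Step 1: eps_Si = 11.7 * 8.854e-14 = 1.035918e-12 F/cm
Step 2: W in cm = 1.96 * 1e-4 = 1.96e-04 cm
Step 3: C = 1.035918e-12 * 9.120e-05 / 1.96e-04 = 4.820190e-13 F
Step 4: C = 482.02 fF

482.02


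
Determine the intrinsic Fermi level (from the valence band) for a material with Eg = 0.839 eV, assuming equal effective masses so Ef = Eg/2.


Step 1: For an intrinsic semiconductor, the Fermi level sits at midgap.
Step 2: Ef = Eg / 2 = 0.839 / 2 = 0.4195 eV

0.4195


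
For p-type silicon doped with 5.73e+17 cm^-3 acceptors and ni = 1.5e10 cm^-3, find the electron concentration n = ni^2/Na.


Step 1: Majority hole concentration p ≈ Na = 5.73e+17 cm^-3
Step 2: n = ni^2 / Na = (1.5e10)^2 / 5.73e+17
Step 3: n = 3.93e+02 cm^-3

3.93e+02


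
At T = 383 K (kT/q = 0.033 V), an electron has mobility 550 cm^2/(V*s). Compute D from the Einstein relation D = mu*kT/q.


Step 1: D = mu * (kT/q)
Step 2: D = 550 * 0.033
Step 3: D = 18.15 cm^2/s

18.15


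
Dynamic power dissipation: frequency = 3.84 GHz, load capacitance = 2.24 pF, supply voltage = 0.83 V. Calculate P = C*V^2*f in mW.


Step 1: V^2 = 0.83^2 = 0.6889 V^2
Step 2: P = C*V^2*f = 2.24e-12 F * 0.6889 * 3.84e9 Hz
Step 3: P = 5.92564224e-03 W
Step 4: P = 5.926 mW

5.926


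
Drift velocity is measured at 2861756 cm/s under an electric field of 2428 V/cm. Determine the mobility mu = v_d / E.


Step 1: mu = v_d / E
Step 2: mu = 2861756 / 2428
Step 3: mu = 1178.65 cm^2/(V*s)

1178.65


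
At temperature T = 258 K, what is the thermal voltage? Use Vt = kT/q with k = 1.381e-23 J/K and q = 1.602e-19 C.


Step 1: kT = 1.381e-23 * 258 = 3.56298e-21 J
Step 2: Vt = kT/q = 3.56298e-21 / 1.602e-19
Step 3: Vt = 0.02224 V

0.02224


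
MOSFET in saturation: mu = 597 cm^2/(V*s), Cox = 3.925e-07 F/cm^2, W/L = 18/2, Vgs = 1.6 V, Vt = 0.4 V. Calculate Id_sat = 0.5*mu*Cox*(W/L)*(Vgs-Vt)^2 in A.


Step 1: Overdrive voltage Vov = Vgs - Vt = 1.6 - 0.4 = 1.2 V
Step 2: W/L = 18/2 = 9
Step 3: Id = 0.5 * 597 * 3.925e-07 * 9 * 1.2^2
Step 4: Id = 1.52e-03 A

1.52e-03


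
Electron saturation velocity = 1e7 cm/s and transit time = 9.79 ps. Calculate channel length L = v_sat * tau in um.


Step 1: tau in seconds = 9.79 ps * 1e-12 = 9.7900e-12 s
Step 2: L = v_sat * tau = 1e7 * 9.7900e-12 = 9.7900e-05 cm
Step 3: L in um = 9.7900e-05 * 1e4 = 0.979 um

0.979


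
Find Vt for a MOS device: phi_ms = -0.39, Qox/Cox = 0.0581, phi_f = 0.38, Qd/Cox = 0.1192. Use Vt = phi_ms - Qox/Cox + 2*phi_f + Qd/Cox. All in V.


Step 1: Vt = phi_ms - Qox/Cox + 2*phi_f + Qd/Cox
Step 2: Vt = -0.39 - 0.0581 + 2*0.38 + 0.1192
Step 3: Vt = -0.39 - 0.0581 + 0.76 + 0.1192
Step 4: Vt = 0.4311 V

0.4311


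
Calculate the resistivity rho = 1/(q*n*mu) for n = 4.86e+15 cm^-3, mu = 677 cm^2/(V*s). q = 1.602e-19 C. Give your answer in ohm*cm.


Step 1: sigma = q * n * mu = 1.602e-19 * 4.86e+15 * 677 = 5.27093e-01 S/cm
Step 2: rho = 1 / sigma = 1 / 5.27093e-01 = 1.897 ohm*cm

1.897


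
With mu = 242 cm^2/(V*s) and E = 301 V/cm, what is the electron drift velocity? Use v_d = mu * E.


Step 1: v_d = mu * E
Step 2: v_d = 242 * 301 = 72842
Step 3: v_d = 7.28e+04 cm/s

7.28e+04


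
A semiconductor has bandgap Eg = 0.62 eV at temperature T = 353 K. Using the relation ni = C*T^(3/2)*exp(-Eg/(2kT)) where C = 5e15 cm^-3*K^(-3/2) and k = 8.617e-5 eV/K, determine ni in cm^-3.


Step 1: Compute kT = 8.617e-5 * 353 = 0.03041801 eV
Step 2: Exponent = -Eg/(2kT) = -0.62/(2*0.03041801) = -10.19133
Step 3: T^(3/2) = 353^1.5 = 6632.27
Step 4: ni = 5e15 * 6632.27 * exp(-10.19133) = 1.24e+15 cm^-3

1.24e+15


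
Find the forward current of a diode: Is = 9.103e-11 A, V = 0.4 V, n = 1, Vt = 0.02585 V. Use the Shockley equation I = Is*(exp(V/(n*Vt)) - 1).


Step 1: V/(n*Vt) = 0.4/(1*0.02585) = 15.4739
Step 2: exp(15.4739) = 5.2508e+06
Step 3: I = 9.103e-11 * (5.2508e+06 - 1) = 4.78e-04 A

4.78e-04


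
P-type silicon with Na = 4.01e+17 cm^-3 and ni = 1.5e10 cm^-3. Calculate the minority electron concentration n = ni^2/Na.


Step 1: Majority hole concentration p ≈ Na = 4.01e+17 cm^-3
Step 2: n = ni^2 / Na = (1.5e10)^2 / 4.01e+17
Step 3: n = 5.61e+02 cm^-3

5.61e+02


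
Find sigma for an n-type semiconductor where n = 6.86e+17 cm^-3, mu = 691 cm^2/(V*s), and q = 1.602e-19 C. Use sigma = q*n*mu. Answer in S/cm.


Step 1: sigma = q * n * mu
Step 2: sigma = 1.602e-19 * 6.86e+17 * 691
Step 3: sigma = 7.594e+01 S/cm

7.594e+01


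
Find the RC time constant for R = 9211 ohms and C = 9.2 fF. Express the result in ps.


Step 1: tau = R * C
Step 2: tau = 9211 * 9.2 fF = 9211 * 9.2e-15 F
Step 3: tau = 8.47412e-11 s = 84.7412 ps

84.7412


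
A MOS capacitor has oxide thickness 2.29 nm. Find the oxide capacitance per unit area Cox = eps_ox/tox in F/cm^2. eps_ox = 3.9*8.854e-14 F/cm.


Step 1: eps_ox = 3.9 * 8.854e-14 = 3.45306e-13 F/cm
Step 2: tox in cm = 2.29 nm * 1e-7 = 2.2900e-07 cm
Step 3: Cox = 3.45306e-13 / 2.2900e-07 = 1.51e-06 F/cm^2

1.51e-06


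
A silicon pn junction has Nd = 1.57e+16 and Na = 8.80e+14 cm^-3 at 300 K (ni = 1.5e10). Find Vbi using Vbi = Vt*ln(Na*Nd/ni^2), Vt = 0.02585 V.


Step 1: Compute Na*Nd/ni^2 = 8.80e+14 * 1.57e+16 / (1.5e10)^2 = 6.1404e+10
Step 2: ln(6.1404e+10) = 24.8407
Step 3: Vbi = 0.02585 * 24.8407 = 0.642 V

0.642


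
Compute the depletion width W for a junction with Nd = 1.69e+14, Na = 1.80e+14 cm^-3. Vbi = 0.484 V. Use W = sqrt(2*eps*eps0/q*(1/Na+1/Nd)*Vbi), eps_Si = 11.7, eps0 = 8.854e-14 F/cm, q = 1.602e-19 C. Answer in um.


Step 1: 1/Na + 1/Nd = 1/1.80e+14 + 1/1.69e+14 = 1.14727e-14
Step 2: 2*eps*eps0/q = 2*11.7*8.854e-14/1.602e-19 = 1.293281e+07
Step 3: W^2 = 1.293281e+07 * 1.14727e-14 * 0.484 = 7.18131e-08
Step 4: W = sqrt(7.18131e-08) = 2.680e-04 cm = 2.68 um

2.68


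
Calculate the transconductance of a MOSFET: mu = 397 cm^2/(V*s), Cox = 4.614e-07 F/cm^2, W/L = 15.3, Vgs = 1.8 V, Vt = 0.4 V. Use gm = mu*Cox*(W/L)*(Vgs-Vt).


Step 1: Vov = Vgs - Vt = 1.8 - 0.4 = 1.4 V
Step 2: gm = mu * Cox * (W/L) * Vov
Step 3: gm = 397 * 4.614e-07 * 15.3 * 1.4 = 3.92e-03 S

3.92e-03


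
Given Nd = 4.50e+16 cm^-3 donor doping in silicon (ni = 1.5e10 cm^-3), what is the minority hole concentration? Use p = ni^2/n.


Step 1: Since Nd >> ni, n ≈ Nd = 4.50e+16 cm^-3
Step 2: p = ni^2 / n = (1.5e10)^2 / 4.50e+16
Step 3: p = 2.25e20 / 4.50e+16 = 5.00e+03 cm^-3

5.00e+03


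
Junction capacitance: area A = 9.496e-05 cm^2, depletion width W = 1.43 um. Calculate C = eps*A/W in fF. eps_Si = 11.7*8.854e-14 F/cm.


Step 1: eps_Si = 11.7 * 8.854e-14 = 1.035918e-12 F/cm
Step 2: W in cm = 1.43 * 1e-4 = 1.43e-04 cm
Step 3: C = 1.035918e-12 * 9.496e-05 / 1.43e-04 = 6.879075e-13 F
Step 4: C = 687.91 fF

687.91


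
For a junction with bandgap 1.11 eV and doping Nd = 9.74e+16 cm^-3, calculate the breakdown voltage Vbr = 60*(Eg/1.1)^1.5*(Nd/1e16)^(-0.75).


Step 1: Eg/1.1 = 1.11/1.1 = 1.009091
Step 2: (Eg/1.1)^1.5 = 1.009091^1.5 = 1.013667
Step 3: (Nd/1e16)^(-0.75) = (9.74)^(-0.75) = 0.181376
Step 4: Vbr = 60 * 1.013667 * 0.181376 = 11.0 V

11.0


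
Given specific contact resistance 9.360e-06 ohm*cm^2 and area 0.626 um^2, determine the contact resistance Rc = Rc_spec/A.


Step 1: Convert area to cm^2: 0.626 um^2 = 6.2600e-09 cm^2
Step 2: Rc = Rc_spec / A = 9.360e-06 / 6.2600e-09
Step 3: Rc = 1.50e+03 ohms

1.50e+03


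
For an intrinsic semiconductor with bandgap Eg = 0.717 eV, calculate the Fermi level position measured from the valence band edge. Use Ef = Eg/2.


Step 1: For an intrinsic semiconductor, the Fermi level sits at midgap.
Step 2: Ef = Eg / 2 = 0.717 / 2 = 0.3585 eV

0.3585


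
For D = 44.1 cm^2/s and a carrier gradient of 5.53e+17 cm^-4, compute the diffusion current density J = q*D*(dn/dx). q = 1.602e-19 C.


Step 1: J = q * D * (dn/dx)
Step 2: J = 1.602e-19 * 44.1 * 5.53e+17
Step 3: J = 3.91e+00 A/cm^2

3.91e+00


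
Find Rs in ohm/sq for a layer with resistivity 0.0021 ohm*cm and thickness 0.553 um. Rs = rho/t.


Step 1: Convert thickness to cm: t = 0.553 um = 5.5300e-05 cm
Step 2: Rs = rho / t = 0.0021 / 5.5300e-05
Step 3: Rs = 38.0 ohm/sq

38.0


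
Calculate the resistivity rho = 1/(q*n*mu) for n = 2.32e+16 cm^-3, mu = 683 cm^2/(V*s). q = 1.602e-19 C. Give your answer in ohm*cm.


Step 1: sigma = q * n * mu = 1.602e-19 * 2.32e+16 * 683 = 2.53847e+00 S/cm
Step 2: rho = 1 / sigma = 1 / 2.53847e+00 = 0.3939 ohm*cm

0.3939


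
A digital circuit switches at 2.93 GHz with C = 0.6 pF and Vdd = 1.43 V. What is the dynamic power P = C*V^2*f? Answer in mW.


Step 1: V^2 = 1.43^2 = 2.0449 V^2
Step 2: P = C*V^2*f = 0.6e-12 F * 2.0449 * 2.93e9 Hz
Step 3: P = 3.5949342e-03 W
Step 4: P = 3.595 mW

3.595


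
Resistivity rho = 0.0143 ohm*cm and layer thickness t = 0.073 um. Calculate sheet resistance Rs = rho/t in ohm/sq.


Step 1: Convert thickness to cm: t = 0.073 um = 7.3000e-06 cm
Step 2: Rs = rho / t = 0.0143 / 7.3000e-06
Step 3: Rs = 1958.9 ohm/sq

1958.9


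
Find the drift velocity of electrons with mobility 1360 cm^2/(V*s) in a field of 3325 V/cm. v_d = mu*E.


Step 1: v_d = mu * E
Step 2: v_d = 1360 * 3325 = 4522000
Step 3: v_d = 4.52e+06 cm/s

4.52e+06


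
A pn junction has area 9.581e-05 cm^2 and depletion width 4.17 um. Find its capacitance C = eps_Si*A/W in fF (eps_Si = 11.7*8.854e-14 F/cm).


Step 1: eps_Si = 11.7 * 8.854e-14 = 1.035918e-12 F/cm
Step 2: W in cm = 4.17 * 1e-4 = 4.17e-04 cm
Step 3: C = 1.035918e-12 * 9.581e-05 / 4.17e-04 = 2.380127e-13 F
Step 4: C = 238.01 fF

238.01


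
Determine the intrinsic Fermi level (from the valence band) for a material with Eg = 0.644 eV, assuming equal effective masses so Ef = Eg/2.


Step 1: For an intrinsic semiconductor, the Fermi level sits at midgap.
Step 2: Ef = Eg / 2 = 0.644 / 2 = 0.322 eV

0.322


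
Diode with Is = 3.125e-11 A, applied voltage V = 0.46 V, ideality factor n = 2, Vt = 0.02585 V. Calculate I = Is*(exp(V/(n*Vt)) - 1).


Step 1: V/(n*Vt) = 0.46/(2*0.02585) = 8.8975
Step 2: exp(8.8975) = 7.3137e+03
Step 3: I = 3.125e-11 * (7.3137e+03 - 1) = 2.29e-07 A

2.29e-07


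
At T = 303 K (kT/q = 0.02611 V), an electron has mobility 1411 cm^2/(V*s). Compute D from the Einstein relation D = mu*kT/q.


Step 1: D = mu * (kT/q)
Step 2: D = 1411 * 0.02611
Step 3: D = 36.84 cm^2/s

36.84


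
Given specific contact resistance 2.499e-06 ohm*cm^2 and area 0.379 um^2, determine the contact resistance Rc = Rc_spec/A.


Step 1: Convert area to cm^2: 0.379 um^2 = 3.7900e-09 cm^2
Step 2: Rc = Rc_spec / A = 2.499e-06 / 3.7900e-09
Step 3: Rc = 6.59e+02 ohms

6.59e+02


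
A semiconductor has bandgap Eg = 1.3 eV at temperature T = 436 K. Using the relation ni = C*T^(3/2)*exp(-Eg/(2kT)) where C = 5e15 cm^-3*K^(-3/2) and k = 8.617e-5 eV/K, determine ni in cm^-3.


Step 1: Compute kT = 8.617e-5 * 436 = 0.03757012 eV
Step 2: Exponent = -Eg/(2kT) = -1.3/(2*0.03757012) = -17.30098
Step 3: T^(3/2) = 436^1.5 = 9103.95
Step 4: ni = 5e15 * 9103.95 * exp(-17.30098) = 1.39e+12 cm^-3

1.39e+12


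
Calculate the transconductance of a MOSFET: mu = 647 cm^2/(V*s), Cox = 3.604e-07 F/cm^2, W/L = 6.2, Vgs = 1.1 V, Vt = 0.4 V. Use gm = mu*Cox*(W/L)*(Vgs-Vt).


Step 1: Vov = Vgs - Vt = 1.1 - 0.4 = 0.7 V
Step 2: gm = mu * Cox * (W/L) * Vov
Step 3: gm = 647 * 3.604e-07 * 6.2 * 0.7 = 1.01e-03 S

1.01e-03


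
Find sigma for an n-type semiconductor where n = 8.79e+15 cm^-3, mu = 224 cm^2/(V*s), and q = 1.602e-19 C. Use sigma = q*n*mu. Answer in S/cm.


Step 1: sigma = q * n * mu
Step 2: sigma = 1.602e-19 * 8.79e+15 * 224
Step 3: sigma = 3.154e-01 S/cm

3.154e-01


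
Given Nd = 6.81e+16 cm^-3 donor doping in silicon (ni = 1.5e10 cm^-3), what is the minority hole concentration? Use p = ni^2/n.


Step 1: Since Nd >> ni, n ≈ Nd = 6.81e+16 cm^-3
Step 2: p = ni^2 / n = (1.5e10)^2 / 6.81e+16
Step 3: p = 2.25e20 / 6.81e+16 = 3.30e+03 cm^-3

3.30e+03


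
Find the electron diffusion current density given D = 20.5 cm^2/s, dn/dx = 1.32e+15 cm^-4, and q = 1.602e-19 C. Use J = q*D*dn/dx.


Step 1: J = q * D * (dn/dx)
Step 2: J = 1.602e-19 * 20.5 * 1.32e+15
Step 3: J = 4.34e-03 A/cm^2

4.34e-03


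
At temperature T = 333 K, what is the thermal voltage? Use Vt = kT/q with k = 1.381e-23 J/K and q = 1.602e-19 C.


Step 1: kT = 1.381e-23 * 333 = 4.59873e-21 J
Step 2: Vt = kT/q = 4.59873e-21 / 1.602e-19
Step 3: Vt = 0.02871 V

0.02871


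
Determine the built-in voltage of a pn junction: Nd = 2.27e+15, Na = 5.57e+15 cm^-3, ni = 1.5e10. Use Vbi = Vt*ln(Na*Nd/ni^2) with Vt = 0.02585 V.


Step 1: Compute Na*Nd/ni^2 = 5.57e+15 * 2.27e+15 / (1.5e10)^2 = 5.6195e+10
Step 2: ln(5.6195e+10) = 24.7521
Step 3: Vbi = 0.02585 * 24.7521 = 0.64 V

0.64


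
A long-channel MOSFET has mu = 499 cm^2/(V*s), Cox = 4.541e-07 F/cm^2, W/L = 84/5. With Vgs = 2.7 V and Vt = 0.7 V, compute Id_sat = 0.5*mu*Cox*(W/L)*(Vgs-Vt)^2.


Step 1: Overdrive voltage Vov = Vgs - Vt = 2.7 - 0.7 = 2.0 V
Step 2: W/L = 84/5 = 16.8
Step 3: Id = 0.5 * 499 * 4.541e-07 * 16.8 * 2.0^2
Step 4: Id = 7.61e-03 A

7.61e-03


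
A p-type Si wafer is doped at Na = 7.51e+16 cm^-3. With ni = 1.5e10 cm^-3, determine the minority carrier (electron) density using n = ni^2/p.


Step 1: Majority hole concentration p ≈ Na = 7.51e+16 cm^-3
Step 2: n = ni^2 / Na = (1.5e10)^2 / 7.51e+16
Step 3: n = 3.00e+03 cm^-3

3.00e+03


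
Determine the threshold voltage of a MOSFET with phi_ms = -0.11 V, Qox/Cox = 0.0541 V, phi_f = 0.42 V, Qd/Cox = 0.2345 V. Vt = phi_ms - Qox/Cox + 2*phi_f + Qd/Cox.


Step 1: Vt = phi_ms - Qox/Cox + 2*phi_f + Qd/Cox
Step 2: Vt = -0.11 - 0.0541 + 2*0.42 + 0.2345
Step 3: Vt = -0.11 - 0.0541 + 0.84 + 0.2345
Step 4: Vt = 0.9104 V

0.9104


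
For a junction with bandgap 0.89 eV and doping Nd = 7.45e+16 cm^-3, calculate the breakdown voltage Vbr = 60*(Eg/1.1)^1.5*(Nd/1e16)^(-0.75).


Step 1: Eg/1.1 = 0.89/1.1 = 0.809091
Step 2: (Eg/1.1)^1.5 = 0.809091^1.5 = 0.727773
Step 3: (Nd/1e16)^(-0.75) = (7.45)^(-0.75) = 0.221760
Step 4: Vbr = 60 * 0.727773 * 0.221760 = 9.7 V

9.7


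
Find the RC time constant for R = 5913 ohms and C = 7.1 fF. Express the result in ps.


Step 1: tau = R * C
Step 2: tau = 5913 * 7.1 fF = 5913 * 7.1e-15 F
Step 3: tau = 4.19823e-11 s = 41.9823 ps

41.9823


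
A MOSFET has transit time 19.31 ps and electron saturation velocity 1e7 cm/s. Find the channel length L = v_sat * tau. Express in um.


Step 1: tau in seconds = 19.31 ps * 1e-12 = 1.9310e-11 s
Step 2: L = v_sat * tau = 1e7 * 1.9310e-11 = 1.9310e-04 cm
Step 3: L in um = 1.9310e-04 * 1e4 = 1.931 um

1.931


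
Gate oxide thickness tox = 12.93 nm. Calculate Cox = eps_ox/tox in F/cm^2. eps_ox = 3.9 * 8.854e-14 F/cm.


Step 1: eps_ox = 3.9 * 8.854e-14 = 3.45306e-13 F/cm
Step 2: tox in cm = 12.93 nm * 1e-7 = 1.2930e-06 cm
Step 3: Cox = 3.45306e-13 / 1.2930e-06 = 2.67e-07 F/cm^2

2.67e-07


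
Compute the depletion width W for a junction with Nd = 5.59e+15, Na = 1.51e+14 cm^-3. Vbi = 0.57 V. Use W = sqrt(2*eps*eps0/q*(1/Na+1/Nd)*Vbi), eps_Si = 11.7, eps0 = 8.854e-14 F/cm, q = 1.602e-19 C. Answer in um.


Step 1: 1/Na + 1/Nd = 1/1.51e+14 + 1/5.59e+15 = 6.80141e-15
Step 2: 2*eps*eps0/q = 2*11.7*8.854e-14/1.602e-19 = 1.293281e+07
Step 3: W^2 = 1.293281e+07 * 6.80141e-15 * 0.57 = 5.01380e-08
Step 4: W = sqrt(5.01380e-08) = 2.239e-04 cm = 2.239 um

2.239


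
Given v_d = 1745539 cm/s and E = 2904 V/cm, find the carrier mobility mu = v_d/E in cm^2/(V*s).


Step 1: mu = v_d / E
Step 2: mu = 1745539 / 2904
Step 3: mu = 601.08 cm^2/(V*s)

601.08


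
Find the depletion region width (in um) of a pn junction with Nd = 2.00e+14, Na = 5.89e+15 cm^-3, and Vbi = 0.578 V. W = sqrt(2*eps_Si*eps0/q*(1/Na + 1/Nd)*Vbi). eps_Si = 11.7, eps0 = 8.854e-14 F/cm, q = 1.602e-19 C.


Step 1: 1/Na + 1/Nd = 1/5.89e+15 + 1/2.00e+14 = 5.16978e-15
Step 2: 2*eps*eps0/q = 2*11.7*8.854e-14/1.602e-19 = 1.293281e+07
Step 3: W^2 = 1.293281e+07 * 5.16978e-15 * 0.578 = 3.86450e-08
Step 4: W = sqrt(3.86450e-08) = 1.966e-04 cm = 1.966 um

1.966


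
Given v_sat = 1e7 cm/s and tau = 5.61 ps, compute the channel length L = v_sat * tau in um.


Step 1: tau in seconds = 5.61 ps * 1e-12 = 5.6100e-12 s
Step 2: L = v_sat * tau = 1e7 * 5.6100e-12 = 5.6100e-05 cm
Step 3: L in um = 5.6100e-05 * 1e4 = 0.561 um

0.561


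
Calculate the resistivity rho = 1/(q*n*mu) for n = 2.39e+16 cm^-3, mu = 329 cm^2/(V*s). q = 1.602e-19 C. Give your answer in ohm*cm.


Step 1: sigma = q * n * mu = 1.602e-19 * 2.39e+16 * 329 = 1.25967e+00 S/cm
Step 2: rho = 1 / sigma = 1 / 1.25967e+00 = 0.7939 ohm*cm

0.7939


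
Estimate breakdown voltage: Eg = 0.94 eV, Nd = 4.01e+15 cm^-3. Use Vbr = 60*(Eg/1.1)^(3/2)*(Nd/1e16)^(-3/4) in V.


Step 1: Eg/1.1 = 0.94/1.1 = 0.854545
Step 2: (Eg/1.1)^1.5 = 0.854545^1.5 = 0.789955
Step 3: (Nd/1e16)^(-0.75) = (0.401)^(-0.75) = 1.984457
Step 4: Vbr = 60 * 0.789955 * 1.984457 = 94.1 V

94.1


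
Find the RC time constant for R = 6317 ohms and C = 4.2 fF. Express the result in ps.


Step 1: tau = R * C
Step 2: tau = 6317 * 4.2 fF = 6317 * 4.2e-15 F
Step 3: tau = 2.65314e-11 s = 26.5314 ps

26.5314


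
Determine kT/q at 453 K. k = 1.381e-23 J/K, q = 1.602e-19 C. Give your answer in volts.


Step 1: kT = 1.381e-23 * 453 = 6.25593e-21 J
Step 2: Vt = kT/q = 6.25593e-21 / 1.602e-19
Step 3: Vt = 0.03905 V

0.03905


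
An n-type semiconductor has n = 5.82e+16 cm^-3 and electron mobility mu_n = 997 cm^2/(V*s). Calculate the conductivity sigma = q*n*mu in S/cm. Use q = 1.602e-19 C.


Step 1: sigma = q * n * mu
Step 2: sigma = 1.602e-19 * 5.82e+16 * 997
Step 3: sigma = 9.296e+00 S/cm

9.296e+00


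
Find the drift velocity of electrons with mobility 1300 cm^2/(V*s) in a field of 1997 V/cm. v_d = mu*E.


Step 1: v_d = mu * E
Step 2: v_d = 1300 * 1997 = 2596100
Step 3: v_d = 2.60e+06 cm/s

2.60e+06


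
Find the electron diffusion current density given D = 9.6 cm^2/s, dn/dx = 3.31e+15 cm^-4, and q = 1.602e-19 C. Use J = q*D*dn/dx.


Step 1: J = q * D * (dn/dx)
Step 2: J = 1.602e-19 * 9.6 * 3.31e+15
Step 3: J = 5.09e-03 A/cm^2

5.09e-03


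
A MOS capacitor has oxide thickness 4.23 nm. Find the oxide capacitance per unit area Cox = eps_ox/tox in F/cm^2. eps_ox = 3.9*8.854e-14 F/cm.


Step 1: eps_ox = 3.9 * 8.854e-14 = 3.45306e-13 F/cm
Step 2: tox in cm = 4.23 nm * 1e-7 = 4.2300e-07 cm
Step 3: Cox = 3.45306e-13 / 4.2300e-07 = 8.16e-07 F/cm^2

8.16e-07


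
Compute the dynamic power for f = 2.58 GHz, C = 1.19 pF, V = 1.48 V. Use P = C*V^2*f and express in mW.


Step 1: V^2 = 1.48^2 = 2.1904 V^2
Step 2: P = C*V^2*f = 1.19e-12 F * 2.1904 * 2.58e9 Hz
Step 3: P = 6.72496608e-03 W
Step 4: P = 6.725 mW

6.725


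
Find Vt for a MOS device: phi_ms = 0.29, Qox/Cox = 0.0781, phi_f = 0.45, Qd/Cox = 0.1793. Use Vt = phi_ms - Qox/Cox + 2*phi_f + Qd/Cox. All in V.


Step 1: Vt = phi_ms - Qox/Cox + 2*phi_f + Qd/Cox
Step 2: Vt = 0.29 - 0.0781 + 2*0.45 + 0.1793
Step 3: Vt = 0.29 - 0.0781 + 0.9 + 0.1793
Step 4: Vt = 1.2912 V

1.2912


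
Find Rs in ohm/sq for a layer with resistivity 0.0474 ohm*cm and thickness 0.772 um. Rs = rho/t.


Step 1: Convert thickness to cm: t = 0.772 um = 7.7200e-05 cm
Step 2: Rs = rho / t = 0.0474 / 7.7200e-05
Step 3: Rs = 614.0 ohm/sq

614.0


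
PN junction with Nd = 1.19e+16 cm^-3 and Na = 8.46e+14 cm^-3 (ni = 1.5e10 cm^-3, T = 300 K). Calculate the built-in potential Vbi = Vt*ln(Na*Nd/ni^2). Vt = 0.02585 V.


Step 1: Compute Na*Nd/ni^2 = 8.46e+14 * 1.19e+16 / (1.5e10)^2 = 4.4744e+10
Step 2: ln(4.4744e+10) = 24.5242
Step 3: Vbi = 0.02585 * 24.5242 = 0.634 V

0.634


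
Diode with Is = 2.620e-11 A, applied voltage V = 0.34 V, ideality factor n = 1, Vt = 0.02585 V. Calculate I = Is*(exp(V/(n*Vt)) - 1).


Step 1: V/(n*Vt) = 0.34/(1*0.02585) = 13.1528
Step 2: exp(13.1528) = 5.1545e+05
Step 3: I = 2.620e-11 * (5.1545e+05 - 1) = 1.35e-05 A

1.35e-05


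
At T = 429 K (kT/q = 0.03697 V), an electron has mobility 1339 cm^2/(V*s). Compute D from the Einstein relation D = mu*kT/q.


Step 1: D = mu * (kT/q)
Step 2: D = 1339 * 0.03697
Step 3: D = 49.5 cm^2/s

49.5


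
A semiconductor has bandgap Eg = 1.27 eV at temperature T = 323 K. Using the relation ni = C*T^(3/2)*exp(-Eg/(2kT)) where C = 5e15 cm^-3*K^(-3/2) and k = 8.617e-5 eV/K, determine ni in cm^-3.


Step 1: Compute kT = 8.617e-5 * 323 = 0.02783291 eV
Step 2: Exponent = -Eg/(2kT) = -1.27/(2*0.02783291) = -22.81472
Step 3: T^(3/2) = 323^1.5 = 5805.02
Step 4: ni = 5e15 * 5805.02 * exp(-22.81472) = 3.58e+09 cm^-3

3.58e+09


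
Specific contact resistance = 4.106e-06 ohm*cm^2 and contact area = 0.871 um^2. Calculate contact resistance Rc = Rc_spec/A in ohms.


Step 1: Convert area to cm^2: 0.871 um^2 = 8.7100e-09 cm^2
Step 2: Rc = Rc_spec / A = 4.106e-06 / 8.7100e-09
Step 3: Rc = 4.71e+02 ohms

4.71e+02


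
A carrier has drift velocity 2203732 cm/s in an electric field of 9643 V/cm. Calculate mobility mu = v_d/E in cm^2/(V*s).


Step 1: mu = v_d / E
Step 2: mu = 2203732 / 9643
Step 3: mu = 228.53 cm^2/(V*s)

228.53


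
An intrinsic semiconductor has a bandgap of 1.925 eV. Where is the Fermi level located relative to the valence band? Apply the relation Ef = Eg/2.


Step 1: For an intrinsic semiconductor, the Fermi level sits at midgap.
Step 2: Ef = Eg / 2 = 1.925 / 2 = 0.9625 eV

0.9625


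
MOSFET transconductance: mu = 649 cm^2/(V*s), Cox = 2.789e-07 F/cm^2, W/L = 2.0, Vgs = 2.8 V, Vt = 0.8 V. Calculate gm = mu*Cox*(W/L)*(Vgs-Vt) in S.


Step 1: Vov = Vgs - Vt = 2.8 - 0.8 = 2.0 V
Step 2: gm = mu * Cox * (W/L) * Vov
Step 3: gm = 649 * 2.789e-07 * 2.0 * 2.0 = 7.24e-04 S

7.24e-04


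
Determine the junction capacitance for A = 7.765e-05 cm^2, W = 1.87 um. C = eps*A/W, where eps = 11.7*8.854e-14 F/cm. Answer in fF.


Step 1: eps_Si = 11.7 * 8.854e-14 = 1.035918e-12 F/cm
Step 2: W in cm = 1.87 * 1e-4 = 1.87e-04 cm
Step 3: C = 1.035918e-12 * 7.765e-05 / 1.87e-04 = 4.301553e-13 F
Step 4: C = 430.16 fF

430.16


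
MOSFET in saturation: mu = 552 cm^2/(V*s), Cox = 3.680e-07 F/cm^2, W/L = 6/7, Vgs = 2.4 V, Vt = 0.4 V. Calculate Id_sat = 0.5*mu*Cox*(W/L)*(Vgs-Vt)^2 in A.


Step 1: Overdrive voltage Vov = Vgs - Vt = 2.4 - 0.4 = 2.0 V
Step 2: W/L = 6/7 = 0.857143
Step 3: Id = 0.5 * 552 * 3.680e-07 * 0.857143 * 2.0^2
Step 4: Id = 3.48e-04 A

3.48e-04


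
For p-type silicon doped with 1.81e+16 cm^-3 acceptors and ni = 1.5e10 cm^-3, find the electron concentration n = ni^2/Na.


Step 1: Majority hole concentration p ≈ Na = 1.81e+16 cm^-3
Step 2: n = ni^2 / Na = (1.5e10)^2 / 1.81e+16
Step 3: n = 1.24e+04 cm^-3

1.24e+04


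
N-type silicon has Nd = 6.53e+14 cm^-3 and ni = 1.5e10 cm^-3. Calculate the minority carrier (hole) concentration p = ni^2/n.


Step 1: Since Nd >> ni, n ≈ Nd = 6.53e+14 cm^-3
Step 2: p = ni^2 / n = (1.5e10)^2 / 6.53e+14
Step 3: p = 2.25e20 / 6.53e+14 = 3.45e+05 cm^-3

3.45e+05


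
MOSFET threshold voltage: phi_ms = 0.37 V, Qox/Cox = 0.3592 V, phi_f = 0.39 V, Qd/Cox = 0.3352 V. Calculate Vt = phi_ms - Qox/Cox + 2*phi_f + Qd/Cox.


Step 1: Vt = phi_ms - Qox/Cox + 2*phi_f + Qd/Cox
Step 2: Vt = 0.37 - 0.3592 + 2*0.39 + 0.3352
Step 3: Vt = 0.37 - 0.3592 + 0.78 + 0.3352
Step 4: Vt = 1.126 V

1.126


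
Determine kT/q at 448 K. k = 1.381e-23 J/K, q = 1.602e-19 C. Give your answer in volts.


Step 1: kT = 1.381e-23 * 448 = 6.18688e-21 J
Step 2: Vt = kT/q = 6.18688e-21 / 1.602e-19
Step 3: Vt = 0.03862 V

0.03862


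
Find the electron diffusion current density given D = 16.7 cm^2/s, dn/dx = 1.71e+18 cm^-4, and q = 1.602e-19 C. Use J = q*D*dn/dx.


Step 1: J = q * D * (dn/dx)
Step 2: J = 1.602e-19 * 16.7 * 1.71e+18
Step 3: J = 4.57e+00 A/cm^2

4.57e+00


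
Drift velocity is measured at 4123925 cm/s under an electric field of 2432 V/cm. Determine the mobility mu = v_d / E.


Step 1: mu = v_d / E
Step 2: mu = 4123925 / 2432
Step 3: mu = 1695.69 cm^2/(V*s)

1695.69


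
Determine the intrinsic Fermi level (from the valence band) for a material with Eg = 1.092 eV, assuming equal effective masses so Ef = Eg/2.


Step 1: For an intrinsic semiconductor, the Fermi level sits at midgap.
Step 2: Ef = Eg / 2 = 1.092 / 2 = 0.546 eV

0.546


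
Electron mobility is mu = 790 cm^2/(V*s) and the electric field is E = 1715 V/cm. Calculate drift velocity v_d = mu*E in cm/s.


Step 1: v_d = mu * E
Step 2: v_d = 790 * 1715 = 1354850
Step 3: v_d = 1.35e+06 cm/s

1.35e+06


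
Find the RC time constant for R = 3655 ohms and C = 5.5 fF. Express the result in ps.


Step 1: tau = R * C
Step 2: tau = 3655 * 5.5 fF = 3655 * 5.5e-15 F
Step 3: tau = 2.01025e-11 s = 20.1025 ps

20.1025


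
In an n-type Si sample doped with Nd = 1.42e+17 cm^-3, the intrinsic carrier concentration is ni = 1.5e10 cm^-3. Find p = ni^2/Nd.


Step 1: Since Nd >> ni, n ≈ Nd = 1.42e+17 cm^-3
Step 2: p = ni^2 / n = (1.5e10)^2 / 1.42e+17
Step 3: p = 2.25e20 / 1.42e+17 = 1.58e+03 cm^-3

1.58e+03


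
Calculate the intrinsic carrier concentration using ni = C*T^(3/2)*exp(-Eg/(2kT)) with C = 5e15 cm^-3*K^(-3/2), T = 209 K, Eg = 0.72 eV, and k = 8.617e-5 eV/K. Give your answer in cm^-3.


Step 1: Compute kT = 8.617e-5 * 209 = 0.01800953 eV
Step 2: Exponent = -Eg/(2kT) = -0.72/(2*0.01800953) = -19.98942
Step 3: T^(3/2) = 209^1.5 = 3021.48
Step 4: ni = 5e15 * 3021.48 * exp(-19.98942) = 3.15e+10 cm^-3

3.15e+10


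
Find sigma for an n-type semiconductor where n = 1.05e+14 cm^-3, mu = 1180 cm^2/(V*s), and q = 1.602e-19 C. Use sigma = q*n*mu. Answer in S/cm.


Step 1: sigma = q * n * mu
Step 2: sigma = 1.602e-19 * 1.05e+14 * 1180
Step 3: sigma = 1.985e-02 S/cm

1.985e-02


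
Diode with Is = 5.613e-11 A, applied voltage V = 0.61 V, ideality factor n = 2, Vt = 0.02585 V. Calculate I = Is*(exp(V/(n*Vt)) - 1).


Step 1: V/(n*Vt) = 0.61/(2*0.02585) = 11.7988
Step 2: exp(11.7988) = 1.3309e+05
Step 3: I = 5.613e-11 * (1.3309e+05 - 1) = 7.47e-06 A

7.47e-06


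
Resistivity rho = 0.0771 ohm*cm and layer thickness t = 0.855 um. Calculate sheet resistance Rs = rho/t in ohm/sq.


Step 1: Convert thickness to cm: t = 0.855 um = 8.5500e-05 cm
Step 2: Rs = rho / t = 0.0771 / 8.5500e-05
Step 3: Rs = 901.8 ohm/sq

901.8


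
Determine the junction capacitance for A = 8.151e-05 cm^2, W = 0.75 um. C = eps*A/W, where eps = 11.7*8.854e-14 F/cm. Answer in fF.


Step 1: eps_Si = 11.7 * 8.854e-14 = 1.035918e-12 F/cm
Step 2: W in cm = 0.75 * 1e-4 = 7.50e-05 cm
Step 3: C = 1.035918e-12 * 8.151e-05 / 7.50e-05 = 1.125836e-12 F
Step 4: C = 1125.84 fF

1125.84


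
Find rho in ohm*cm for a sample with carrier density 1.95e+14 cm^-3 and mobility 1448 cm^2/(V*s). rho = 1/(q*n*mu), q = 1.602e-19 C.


Step 1: sigma = q * n * mu = 1.602e-19 * 1.95e+14 * 1448 = 4.52341e-02 S/cm
Step 2: rho = 1 / sigma = 1 / 4.52341e-02 = 22.11 ohm*cm

22.11


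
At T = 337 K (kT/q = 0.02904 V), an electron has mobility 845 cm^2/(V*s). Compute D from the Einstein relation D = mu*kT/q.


Step 1: D = mu * (kT/q)
Step 2: D = 845 * 0.02904
Step 3: D = 24.54 cm^2/s

24.54


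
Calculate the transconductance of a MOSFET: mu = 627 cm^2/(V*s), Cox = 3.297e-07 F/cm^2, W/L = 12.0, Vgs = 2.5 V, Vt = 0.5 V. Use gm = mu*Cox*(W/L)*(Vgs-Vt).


Step 1: Vov = Vgs - Vt = 2.5 - 0.5 = 2.0 V
Step 2: gm = mu * Cox * (W/L) * Vov
Step 3: gm = 627 * 3.297e-07 * 12.0 * 2.0 = 4.96e-03 S

4.96e-03


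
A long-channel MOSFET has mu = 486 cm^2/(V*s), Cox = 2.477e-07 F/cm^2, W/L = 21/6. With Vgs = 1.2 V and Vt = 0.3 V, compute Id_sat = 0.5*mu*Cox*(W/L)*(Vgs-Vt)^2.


Step 1: Overdrive voltage Vov = Vgs - Vt = 1.2 - 0.3 = 0.9 V
Step 2: W/L = 21/6 = 3.5
Step 3: Id = 0.5 * 486 * 2.477e-07 * 3.5 * 0.9^2
Step 4: Id = 1.71e-04 A

1.71e-04


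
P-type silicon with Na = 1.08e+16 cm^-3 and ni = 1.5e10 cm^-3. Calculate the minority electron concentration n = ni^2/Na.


Step 1: Majority hole concentration p ≈ Na = 1.08e+16 cm^-3
Step 2: n = ni^2 / Na = (1.5e10)^2 / 1.08e+16
Step 3: n = 2.08e+04 cm^-3

2.08e+04


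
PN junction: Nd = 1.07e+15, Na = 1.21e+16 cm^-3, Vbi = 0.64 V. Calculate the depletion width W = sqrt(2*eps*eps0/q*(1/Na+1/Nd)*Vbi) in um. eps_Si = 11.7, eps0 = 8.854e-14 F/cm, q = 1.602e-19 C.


Step 1: 1/Na + 1/Nd = 1/1.21e+16 + 1/1.07e+15 = 1.01722e-15
Step 2: 2*eps*eps0/q = 2*11.7*8.854e-14/1.602e-19 = 1.293281e+07
Step 3: W^2 = 1.293281e+07 * 1.01722e-15 * 0.64 = 8.41953e-09
Step 4: W = sqrt(8.41953e-09) = 9.176e-05 cm = 0.9176 um

0.9176


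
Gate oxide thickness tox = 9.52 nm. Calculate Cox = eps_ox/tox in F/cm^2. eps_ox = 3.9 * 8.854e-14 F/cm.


Step 1: eps_ox = 3.9 * 8.854e-14 = 3.45306e-13 F/cm
Step 2: tox in cm = 9.52 nm * 1e-7 = 9.5200e-07 cm
Step 3: Cox = 3.45306e-13 / 9.5200e-07 = 3.63e-07 F/cm^2

3.63e-07


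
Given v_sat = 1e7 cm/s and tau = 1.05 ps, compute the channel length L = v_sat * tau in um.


Step 1: tau in seconds = 1.05 ps * 1e-12 = 1.0500e-12 s
Step 2: L = v_sat * tau = 1e7 * 1.0500e-12 = 1.0500e-05 cm
Step 3: L in um = 1.0500e-05 * 1e4 = 0.105 um

0.105
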